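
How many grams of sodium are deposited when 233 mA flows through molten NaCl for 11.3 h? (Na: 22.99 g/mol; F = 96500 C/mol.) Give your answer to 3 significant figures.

Q = It = 0.233 × 40680 = 9478 C
Moles of electrons = 9478 / 96500 = 0.09822 mol
Na⁺ + e⁻ → Na, so n(Na) = 0.09822 mol
m = 0.09822 × 22.99 = 2.26 g

2.26 g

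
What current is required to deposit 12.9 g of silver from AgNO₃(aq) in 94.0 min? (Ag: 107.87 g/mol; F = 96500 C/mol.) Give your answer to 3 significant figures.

n(Ag) = 12.9 / 107.87 = 0.1196 mol
Ag⁺ + e⁻ → Ag, so n(e⁻) = 0.1196 mol
Q = 0.1196 × 96500 = 11540 C
I = Q / t = 11540 / 5640 s = 2.05 A

2.05 A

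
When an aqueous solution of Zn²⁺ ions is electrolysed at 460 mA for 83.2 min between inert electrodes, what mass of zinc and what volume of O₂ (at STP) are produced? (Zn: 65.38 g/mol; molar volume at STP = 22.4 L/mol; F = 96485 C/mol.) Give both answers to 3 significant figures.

0.778 g Zn; 0.133 L O₂

Q = 0.460 × 4992 = 2296 C; n(e⁻) = 2296 / 96485 = 0.02380 mol
Cathode: Zn²⁺ + 2e⁻ → Zn → n(Zn) = 0.02380/2 = 0.01190 mol → 0.778 g
Anode: 2H₂O → O₂ + 4H⁺ + 4e⁻ → n(O₂) = 0.02380/4 = 0.005950 mol → 0.133 L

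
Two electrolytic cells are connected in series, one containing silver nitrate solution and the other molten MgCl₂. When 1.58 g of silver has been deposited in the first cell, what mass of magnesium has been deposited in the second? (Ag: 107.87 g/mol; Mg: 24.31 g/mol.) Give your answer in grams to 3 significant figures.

0.178 g

n(Ag) = 1.58 / 107.87 = 0.01465 mol
Ag⁺ + e⁻ → Ag, so n(e⁻) = 0.01465 mol
In series, the same 0.01465 mol of electrons flows through the second cell.
Mg²⁺ + 2e⁻ → Mg, so n(Mg) = 0.01465 / 2 = 0.007325 mol
m(Mg) = 0.007325 × 24.31 = 0.178 g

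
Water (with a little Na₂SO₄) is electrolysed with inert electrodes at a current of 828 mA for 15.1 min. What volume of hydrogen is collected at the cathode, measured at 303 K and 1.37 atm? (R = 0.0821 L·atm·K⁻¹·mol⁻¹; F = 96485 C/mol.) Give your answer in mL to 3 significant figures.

Charge passed = 0.828 × 906 = 750.2 C
n(e⁻) = Q/F = 750.2/96485 = 0.007775 mol
2H⁺ + 2e⁻ → H₂, so n(H₂) = 0.007775 / 2 = 0.003888 mol
V = nRT/P = 0.003888 × 0.0821 × 303 / 1.37 = 0.07060 L
= 70.6 mL

70.6 mL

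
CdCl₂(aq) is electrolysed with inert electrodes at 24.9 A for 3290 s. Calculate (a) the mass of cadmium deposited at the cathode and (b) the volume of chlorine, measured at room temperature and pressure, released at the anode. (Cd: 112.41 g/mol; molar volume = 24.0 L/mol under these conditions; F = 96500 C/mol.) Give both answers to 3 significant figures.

Q = 24.9 × 3290 = 81920 C; n(e⁻) = 81920 / 96500 = 0.8489 mol
Cathode: Cd²⁺ + 2e⁻ → Cd → n(Cd) = 0.8489/2 = 0.4245 mol → 47.7 g
Anode: 2Cl⁻ → Cl₂ + 2e⁻ → n(Cl₂) = 0.8489/2 = 0.4245 mol → 10.2 L

47.7 g Cd; 10.2 L Cl₂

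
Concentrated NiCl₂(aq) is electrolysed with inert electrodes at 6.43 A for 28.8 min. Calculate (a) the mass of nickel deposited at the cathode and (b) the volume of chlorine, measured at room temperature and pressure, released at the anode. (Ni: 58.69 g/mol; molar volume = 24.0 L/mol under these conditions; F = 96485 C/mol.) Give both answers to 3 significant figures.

3.38 g Ni; 1.38 L Cl₂

Q = 6.43 × 1728 = 11110 C; n(e⁻) = 11110 / 96485 = 0.1151 mol
Cathode: Ni²⁺ + 2e⁻ → Ni → n(Ni) = 0.1151/2 = 0.05755 mol → 3.38 g
Anode: 2Cl⁻ → Cl₂ + 2e⁻ → n(Cl₂) = 0.1151/2 = 0.05755 mol → 1.38 L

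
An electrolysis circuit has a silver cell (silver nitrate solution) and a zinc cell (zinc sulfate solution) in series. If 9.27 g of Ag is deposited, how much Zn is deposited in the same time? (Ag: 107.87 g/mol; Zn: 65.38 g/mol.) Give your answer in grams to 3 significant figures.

n(Ag) = 9.27 / 107.87 = 0.08594 mol
Ag⁺ + e⁻ → Ag, so n(e⁻) = 0.08594 mol
Same current for the same time ⇒ same n(e⁻) = 0.08594 mol in both cells.
Zn²⁺ + 2e⁻ → Zn, so n(Zn) = 0.08594 / 2 = 0.04297 mol
m(Zn) = 0.04297 × 65.38 = 2.81 g

2.81 g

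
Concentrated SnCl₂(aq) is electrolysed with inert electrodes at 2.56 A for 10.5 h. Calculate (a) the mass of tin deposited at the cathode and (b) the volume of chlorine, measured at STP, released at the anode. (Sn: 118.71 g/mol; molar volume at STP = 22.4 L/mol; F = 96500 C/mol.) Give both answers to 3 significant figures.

59.5 g Sn; 11.2 L Cl₂

Q = 2.56 × 37800 = 96770 C; n(e⁻) = 96770 / 96500 = 1.003 mol
Cathode: Sn²⁺ + 2e⁻ → Sn → n(Sn) = 1.003/2 = 0.5015 mol → 59.5 g
Anode: 2Cl⁻ → Cl₂ + 2e⁻ → n(Cl₂) = 1.003/2 = 0.5015 mol → 11.2 L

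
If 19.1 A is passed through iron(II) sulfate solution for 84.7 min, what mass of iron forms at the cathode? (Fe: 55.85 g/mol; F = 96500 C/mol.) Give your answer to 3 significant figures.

28.1 g

Q = 19.1 A × 5082 s = 97070 C
n(e⁻) = 97070 / 96500 = 1.006 mol
Fe²⁺ + 2e⁻ → Fe, so n(Fe) = 1.006 / 2 = 0.5030 mol
m = 0.5030 × 55.85 = 28.1 g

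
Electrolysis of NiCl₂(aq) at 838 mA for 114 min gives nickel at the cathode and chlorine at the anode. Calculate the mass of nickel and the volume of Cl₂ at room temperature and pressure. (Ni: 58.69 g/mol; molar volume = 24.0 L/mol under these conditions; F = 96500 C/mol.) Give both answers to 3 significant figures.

1.74 g Ni; 0.713 L Cl₂

Q = 0.838 × 6840 = 5732 C; n(e⁻) = 5732 / 96500 = 0.05940 mol
Cathode: Ni²⁺ + 2e⁻ → Ni → n(Ni) = 0.05940/2 = 0.02970 mol → 1.74 g
Anode: 2Cl⁻ → Cl₂ + 2e⁻ → n(Cl₂) = 0.05940/2 = 0.02970 mol → 0.713 L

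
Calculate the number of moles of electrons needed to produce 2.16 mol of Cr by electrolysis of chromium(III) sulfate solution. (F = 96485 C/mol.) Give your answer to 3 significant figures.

Cr³⁺ + 3e⁻ → Cr, so n(e⁻) = 3 × 2.16 = 6.480 mol

6.48 mol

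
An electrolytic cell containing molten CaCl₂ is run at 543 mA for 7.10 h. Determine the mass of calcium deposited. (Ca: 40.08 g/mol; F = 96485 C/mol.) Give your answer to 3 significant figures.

Q = It = 0.543 × 25560 = 13880 C
Moles of electrons = 13880 / 96485 = 0.1439 mol
Ca²⁺ + 2e⁻ → Ca, so n(Ca) = 0.1439 / 2 = 0.07195 mol
m = 0.07195 × 40.08 = 2.88 g

2.88 g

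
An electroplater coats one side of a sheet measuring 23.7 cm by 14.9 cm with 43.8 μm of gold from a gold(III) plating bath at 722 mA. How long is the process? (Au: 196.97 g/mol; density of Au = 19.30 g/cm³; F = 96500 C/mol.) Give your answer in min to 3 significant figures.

Plated area = 23.7 × 14.9 = 353.1 cm²
Volume = 353.1 × 43.8×10⁻⁴ cm = 1.547 cm³
m(Au) = 1.547 × 19.30 = 29.86 g
n(Au) = 29.86 / 196.97 = 0.1516 mol; n(e⁻) = 3 × 0.1516 = 0.4548 mol
Q = 0.4548 × 96500 = 43890 C
t = 43890 / 0.722 = 60790 s = 1010 min

1010 min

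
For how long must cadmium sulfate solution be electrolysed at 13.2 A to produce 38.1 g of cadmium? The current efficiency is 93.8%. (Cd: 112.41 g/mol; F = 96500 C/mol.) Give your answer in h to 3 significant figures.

1.47 h

n(Cd) = 38.1 / 112.41 = 0.3389 mol
Cd²⁺ + 2e⁻ → Cd, so n(e⁻) = 2 × 0.3389 = 0.6778 mol
Q = 0.6778 × 96500 / 0.938 = 69730 C
t = Q / I = 69730 / 13.2 = 5283 s = 1.47 h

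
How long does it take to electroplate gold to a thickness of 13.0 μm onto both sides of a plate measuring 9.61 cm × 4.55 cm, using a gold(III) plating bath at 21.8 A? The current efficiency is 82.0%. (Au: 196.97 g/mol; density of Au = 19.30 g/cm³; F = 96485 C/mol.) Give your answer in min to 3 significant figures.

Plated area = 2 × 9.61 × 4.55 = 87.45 cm²
Volume = 87.45 × 13.0×10⁻⁴ cm = 0.1137 cm³
m(Au) = 0.1137 × 19.30 = 2.194 g
n(Au) = 2.194 / 196.97 = 0.01114 mol; n(e⁻) = 3 × 0.01114 = 0.03342 mol
Q = 0.03342 × 96485 / 0.820 = 3932 C
t = 3932 / 21.8 = 180.4 s = 3.01 min

3.01 min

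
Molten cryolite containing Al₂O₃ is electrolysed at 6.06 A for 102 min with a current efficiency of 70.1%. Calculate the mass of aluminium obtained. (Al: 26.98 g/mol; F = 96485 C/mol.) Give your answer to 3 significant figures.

2.42 g

Q = 6.06 × 6120 = 37090 C
n(e⁻) = 37090 / 96485 = 0.3844 mol
Al³⁺ + 3e⁻ → Al, so theoretical m(Al) = 0.1281 × 26.98 = 3.456 g
Actual mass = 70.1% × 3.456 = 2.42 g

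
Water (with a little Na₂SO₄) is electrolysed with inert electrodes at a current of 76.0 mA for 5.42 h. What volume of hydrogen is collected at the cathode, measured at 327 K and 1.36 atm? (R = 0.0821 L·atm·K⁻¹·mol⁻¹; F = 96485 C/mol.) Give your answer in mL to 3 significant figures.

152 mL

Q = It = 0.0760 × 19512 = 1483 C
n(e⁻) = 1483 / 96485 = 0.01537 mol
2H⁺ + 2e⁻ → H₂, so n(H₂) = 0.01537 / 2 = 0.007685 mol
V = nRT/P = 0.007685 × 0.0821 × 327 / 1.36 = 0.1517 L
= 152 mL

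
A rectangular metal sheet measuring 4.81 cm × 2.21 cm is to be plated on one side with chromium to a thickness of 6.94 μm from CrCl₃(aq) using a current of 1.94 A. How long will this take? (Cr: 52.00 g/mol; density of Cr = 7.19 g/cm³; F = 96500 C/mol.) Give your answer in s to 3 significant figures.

Plated area = 4.81 × 2.21 = 10.63 cm²
Volume = 10.63 × 6.94×10⁻⁴ cm = 0.007377 cm³
m(Cr) = 0.007377 × 7.19 = 0.05304 g
n(Cr) = 0.05304 / 52.00 = 0.001020 mol; n(e⁻) = 3 × 0.001020 = 0.003060 mol
Q = 0.003060 × 96500 = 295.3 C
t = 295.3 / 1.94 = 152.2 s

152 s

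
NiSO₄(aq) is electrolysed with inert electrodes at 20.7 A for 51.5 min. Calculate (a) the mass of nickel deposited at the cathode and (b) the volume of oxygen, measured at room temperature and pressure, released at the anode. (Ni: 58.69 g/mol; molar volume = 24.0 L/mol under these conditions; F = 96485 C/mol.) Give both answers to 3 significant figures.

19.5 g Ni; 3.98 L O₂

Q = 20.7 × 3090 = 63960 C; n(e⁻) = 63960 / 96485 = 0.6629 mol
Cathode: Ni²⁺ + 2e⁻ → Ni → n(Ni) = 0.6629/2 = 0.3315 mol → 19.5 g
Anode: 2H₂O → O₂ + 4H⁺ + 4e⁻ → n(O₂) = 0.6629/4 = 0.1657 mol → 3.98 L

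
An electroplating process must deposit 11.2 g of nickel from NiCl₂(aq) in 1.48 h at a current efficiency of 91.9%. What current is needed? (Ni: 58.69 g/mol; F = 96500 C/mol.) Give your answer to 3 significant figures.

7.52 A

n(Ni) = 11.2 / 58.69 = 0.1908 mol
Ni²⁺ + 2e⁻ → Ni, so n(e⁻) = 2 × 0.1908 = 0.3816 mol
Q = 0.3816 × 96500 / 0.919 = 40070 C
I = Q / t = 40070 / 5328 s = 7.52 A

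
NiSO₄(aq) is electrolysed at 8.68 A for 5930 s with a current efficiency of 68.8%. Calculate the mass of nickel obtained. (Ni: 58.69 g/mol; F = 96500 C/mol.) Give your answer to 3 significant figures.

10.8 g

Q = 8.68 × 5930 = 51470 C
n(e⁻) = 51470 / 96500 = 0.5334 mol
Ni²⁺ + 2e⁻ → Ni, so theoretical m(Ni) = 0.2667 × 58.69 = 15.65 g
Actual mass = 68.8% × 15.65 = 10.8 g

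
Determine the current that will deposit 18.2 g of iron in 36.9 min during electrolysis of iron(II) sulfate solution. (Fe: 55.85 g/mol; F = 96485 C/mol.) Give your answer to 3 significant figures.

28.4 A

n(Fe) = 18.2 / 55.85 = 0.3259 mol
Fe²⁺ + 2e⁻ → Fe, so n(e⁻) = 2 × 0.3259 = 0.6518 mol
Q = 0.6518 × 96485 = 62890 C
I = Q / t = 62890 / 2214 s = 28.4 A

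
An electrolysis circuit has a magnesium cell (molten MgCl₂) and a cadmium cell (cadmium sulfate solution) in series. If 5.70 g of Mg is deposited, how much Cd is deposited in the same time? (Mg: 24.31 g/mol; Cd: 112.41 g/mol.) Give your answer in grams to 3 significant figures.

26.4 g

n(Mg) = 5.70 / 24.31 = 0.2345 mol
Mg²⁺ + 2e⁻ → Mg, so n(e⁻) = 2 × 0.2345 = 0.4690 mol
Same current for the same time ⇒ same n(e⁻) = 0.4690 mol in both cells.
Cd²⁺ + 2e⁻ → Cd, so n(Cd) = 0.4690 / 2 = 0.2345 mol
m(Cd) = 0.2345 × 112.41 = 26.4 g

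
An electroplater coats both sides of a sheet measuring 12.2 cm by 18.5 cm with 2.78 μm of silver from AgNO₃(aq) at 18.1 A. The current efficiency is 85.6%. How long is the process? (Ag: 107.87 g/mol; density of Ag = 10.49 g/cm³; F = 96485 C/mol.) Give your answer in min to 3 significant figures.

1.27 min

Plated area = 2 × 12.2 × 18.5 = 451.4 cm²
Volume = 451.4 × 2.78×10⁻⁴ cm = 0.1255 cm³
m(Ag) = 0.1255 × 10.49 = 1.316 g
n(Ag) = 1.316 / 107.87 = 0.01220 mol; n(e⁻) = 0.01220 mol
Q = 0.01220 × 96485 / 0.856 = 1375 C
t = 1375 / 18.1 = 75.97 s = 1.27 min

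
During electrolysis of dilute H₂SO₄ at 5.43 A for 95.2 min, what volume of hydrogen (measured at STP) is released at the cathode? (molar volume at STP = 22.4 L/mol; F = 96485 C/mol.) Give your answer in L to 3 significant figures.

3.60 L

Q = 5.43 A × 5712 s = 31020 C
Moles of electrons = 31020 / 96485 = 0.3215 mol
2H⁺ + 2e⁻ → H₂, so n(H₂) = 0.3215 / 2 = 0.1608 mol
V = 0.1608 × 22.4 = 3.602 L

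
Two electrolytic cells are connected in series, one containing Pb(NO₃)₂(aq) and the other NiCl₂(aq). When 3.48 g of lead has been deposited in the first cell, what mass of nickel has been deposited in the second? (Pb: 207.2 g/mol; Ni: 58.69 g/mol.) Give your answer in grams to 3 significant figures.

n(Pb) = 3.48 / 207.2 = 0.01680 mol
Pb²⁺ + 2e⁻ → Pb, so n(e⁻) = 2 × 0.01680 = 0.03360 mol
Since the cells are in series, n(e⁻) in the Ni cell is also 0.03360 mol.
Ni²⁺ + 2e⁻ → Ni, so n(Ni) = 0.03360 / 2 = 0.01680 mol
m(Ni) = 0.01680 × 58.69 = 0.986 g

0.986 g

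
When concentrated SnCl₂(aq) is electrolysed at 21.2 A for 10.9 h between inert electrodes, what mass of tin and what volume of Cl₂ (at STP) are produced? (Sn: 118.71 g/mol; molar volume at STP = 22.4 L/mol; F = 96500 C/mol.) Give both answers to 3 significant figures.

Q = 21.2 × 39240 = 8.319×10^5 C; n(e⁻) = 8.319×10^5 / 96500 = 8.621 mol
Cathode: Sn²⁺ + 2e⁻ → Sn → n(Sn) = 8.621/2 = 4.311 mol → 512 g
Anode: 2Cl⁻ → Cl₂ + 2e⁻ → n(Cl₂) = 8.621/2 = 4.311 mol → 96.6 L

512 g Sn; 96.6 L Cl₂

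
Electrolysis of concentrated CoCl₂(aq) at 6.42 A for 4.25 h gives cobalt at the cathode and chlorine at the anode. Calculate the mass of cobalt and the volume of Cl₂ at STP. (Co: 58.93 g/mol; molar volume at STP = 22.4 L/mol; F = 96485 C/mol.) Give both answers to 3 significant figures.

Q = 6.42 × 15300 = 98230 C; n(e⁻) = 98230 / 96485 = 1.018 mol
Cathode: Co²⁺ + 2e⁻ → Co → n(Co) = 1.018/2 = 0.5090 mol → 30.0 g
Anode: 2Cl⁻ → Cl₂ + 2e⁻ → n(Cl₂) = 1.018/2 = 0.5090 mol → 11.4 L

30.0 g Co; 11.4 L Cl₂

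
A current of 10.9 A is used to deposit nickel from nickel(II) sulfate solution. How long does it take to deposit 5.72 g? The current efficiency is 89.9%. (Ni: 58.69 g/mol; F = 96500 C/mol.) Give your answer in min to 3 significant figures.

32.0 min

n(Ni) = 5.72 / 58.69 = 0.09746 mol
Ni²⁺ + 2e⁻ → Ni, so n(e⁻) = 2 × 0.09746 = 0.1949 mol
Q = 0.1949 × 96500 / 0.899 = 20920 C
t = Q / I = 20920 / 10.9 = 1919 s = 32.0 min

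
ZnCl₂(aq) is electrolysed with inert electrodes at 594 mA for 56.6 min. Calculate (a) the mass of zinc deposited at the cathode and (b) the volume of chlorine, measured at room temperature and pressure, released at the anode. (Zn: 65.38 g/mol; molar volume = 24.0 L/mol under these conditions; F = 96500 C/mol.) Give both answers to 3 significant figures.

Q = 0.594 × 3396 = 2017 C; n(e⁻) = 2017 / 96500 = 0.02090 mol
Cathode: Zn²⁺ + 2e⁻ → Zn → n(Zn) = 0.02090/2 = 0.01045 mol → 0.683 g
Anode: 2Cl⁻ → Cl₂ + 2e⁻ → n(Cl₂) = 0.02090/2 = 0.01045 mol → 0.251 L

0.683 g Zn; 0.251 L Cl₂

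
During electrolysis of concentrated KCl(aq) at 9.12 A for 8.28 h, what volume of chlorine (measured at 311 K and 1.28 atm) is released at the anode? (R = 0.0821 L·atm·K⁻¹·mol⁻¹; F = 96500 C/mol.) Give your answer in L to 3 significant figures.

28.1 L

Charge passed = 9.12 × 29808 = 2.718×10^5 C
Moles of electrons = 2.718×10^5 / 96500 = 2.817 mol
2Cl⁻ → Cl₂ + 2e⁻, so n(Cl₂) = 2.817 / 2 = 1.409 mol
V = nRT/P = 1.409 × 0.0821 × 311 / 1.28 = 28.11 L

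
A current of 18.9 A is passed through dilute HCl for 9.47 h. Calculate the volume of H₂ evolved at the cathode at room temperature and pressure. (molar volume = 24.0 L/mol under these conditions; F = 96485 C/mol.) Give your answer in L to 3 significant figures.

80.1 L

Q = It = 18.9 × 34092 = 6.443×10^5 C
n(e⁻) = 6.443×10^5 / 96485 = 6.678 mol
2H⁺ + 2e⁻ → H₂, so n(H₂) = 6.678 / 2 = 3.339 mol
V = 3.339 × 24.0 = 80.14 L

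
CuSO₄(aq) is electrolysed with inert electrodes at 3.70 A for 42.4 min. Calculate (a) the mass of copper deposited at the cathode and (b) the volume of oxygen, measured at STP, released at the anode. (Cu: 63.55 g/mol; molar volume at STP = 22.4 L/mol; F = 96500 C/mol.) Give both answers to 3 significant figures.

3.10 g Cu; 0.546 L O₂

Q = 3.70 × 2544 = 9413 C; n(e⁻) = 9413 / 96500 = 0.09754 mol
Cathode: Cu²⁺ + 2e⁻ → Cu → n(Cu) = 0.09754/2 = 0.04877 mol → 3.10 g
Anode: 2H₂O → O₂ + 4H⁺ + 4e⁻ → n(O₂) = 0.09754/4 = 0.02439 mol → 0.546 L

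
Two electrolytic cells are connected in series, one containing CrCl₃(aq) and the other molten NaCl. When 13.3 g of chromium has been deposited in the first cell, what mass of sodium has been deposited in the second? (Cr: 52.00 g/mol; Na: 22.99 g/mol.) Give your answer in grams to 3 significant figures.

n(Cr) = 13.3 / 52.00 = 0.2558 mol
Cr³⁺ + 3e⁻ → Cr, so n(e⁻) = 3 × 0.2558 = 0.7674 mol
Same current for the same time ⇒ same n(e⁻) = 0.7674 mol in both cells.
Na⁺ + e⁻ → Na, so n(Na) = 0.7674 mol
m(Na) = 0.7674 × 22.99 = 17.6 g

17.6 g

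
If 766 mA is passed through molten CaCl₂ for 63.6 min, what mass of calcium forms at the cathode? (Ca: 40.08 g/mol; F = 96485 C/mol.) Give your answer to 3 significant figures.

0.607 g

Q = It = 0.766 × 3816 = 2923 C
n(e⁻) = 2923 / 96485 = 0.03029 mol
Ca²⁺ + 2e⁻ → Ca, so n(Ca) = 0.03029 / 2 = 0.01515 mol
m = 0.01515 × 40.08 = 0.607 g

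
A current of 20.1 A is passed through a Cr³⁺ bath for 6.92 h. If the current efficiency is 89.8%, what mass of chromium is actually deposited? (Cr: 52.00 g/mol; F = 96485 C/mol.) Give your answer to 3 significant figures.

80.8 g

Q = 20.1 × 24912 = 5.007×10^5 C
n(e⁻) = 5.007×10^5 / 96485 = 5.189 mol
Cr³⁺ + 3e⁻ → Cr, so theoretical m(Cr) = 1.730 × 52.00 = 89.96 g
Actual mass = 89.8% × 89.96 = 80.8 g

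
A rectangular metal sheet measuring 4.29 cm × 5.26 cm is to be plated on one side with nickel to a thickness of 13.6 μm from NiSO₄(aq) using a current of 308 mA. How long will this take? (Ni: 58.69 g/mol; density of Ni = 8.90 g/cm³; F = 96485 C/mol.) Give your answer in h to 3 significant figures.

Plated area = 4.29 × 5.26 = 22.57 cm²
Volume = 22.57 × 13.6×10⁻⁴ cm = 0.03070 cm³
m(Ni) = 0.03070 × 8.90 = 0.2732 g
n(Ni) = 0.2732 / 58.69 = 0.004655 mol; n(e⁻) = 2 × 0.004655 = 0.009310 mol
Q = 0.009310 × 96485 = 898.3 C
t = 898.3 / 0.308 = 2917 s = 0.810 h

0.810 h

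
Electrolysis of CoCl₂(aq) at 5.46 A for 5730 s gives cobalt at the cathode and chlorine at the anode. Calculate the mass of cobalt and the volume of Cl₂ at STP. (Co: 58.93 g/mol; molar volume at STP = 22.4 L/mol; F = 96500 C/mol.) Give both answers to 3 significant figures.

Q = 5.46 × 5730 = 31290 C; n(e⁻) = 31290 / 96500 = 0.3242 mol
Cathode: Co²⁺ + 2e⁻ → Co → n(Co) = 0.3242/2 = 0.1621 mol → 9.55 g
Anode: 2Cl⁻ → Cl₂ + 2e⁻ → n(Cl₂) = 0.3242/2 = 0.1621 mol → 3.63 L

9.55 g Co; 3.63 L Cl₂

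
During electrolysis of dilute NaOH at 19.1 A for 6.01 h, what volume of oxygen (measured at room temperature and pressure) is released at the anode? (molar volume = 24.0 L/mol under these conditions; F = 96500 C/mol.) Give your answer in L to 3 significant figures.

Q = It = 19.1 × 21636 = 4.132×10^5 C
Moles of electrons = 4.132×10^5 / 96500 = 4.282 mol
2H₂O → O₂ + 4H⁺ + 4e⁻, so n(O₂) = 4.282 / 4 = 1.071 mol
V = 1.071 × 24.0 = 25.70 L

25.7 L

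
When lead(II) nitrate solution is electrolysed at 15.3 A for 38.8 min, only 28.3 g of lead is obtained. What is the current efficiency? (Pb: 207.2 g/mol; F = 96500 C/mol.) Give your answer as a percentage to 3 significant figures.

Q = 15.3 × 2328 = 35620 C
n(e⁻) = 35620 / 96500 = 0.3691 mol
Pb²⁺ + 2e⁻ → Pb, so theoretical n(Pb) = 0.1846 mol → 38.25 g
Efficiency = 28.3 / 38.25 = 0.7399 = 74.0%

74.0%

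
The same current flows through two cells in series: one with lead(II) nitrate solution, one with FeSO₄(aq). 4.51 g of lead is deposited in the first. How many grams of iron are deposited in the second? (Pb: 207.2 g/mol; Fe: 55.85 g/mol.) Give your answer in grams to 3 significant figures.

1.22 g

n(Pb) = 4.51 / 207.2 = 0.02177 mol
Pb²⁺ + 2e⁻ → Pb, so n(e⁻) = 2 × 0.02177 = 0.04354 mol
Since the cells are in series, n(e⁻) in the Fe cell is also 0.04354 mol.
Fe²⁺ + 2e⁻ → Fe, so n(Fe) = 0.04354 / 2 = 0.02177 mol
m(Fe) = 0.02177 × 55.85 = 1.22 g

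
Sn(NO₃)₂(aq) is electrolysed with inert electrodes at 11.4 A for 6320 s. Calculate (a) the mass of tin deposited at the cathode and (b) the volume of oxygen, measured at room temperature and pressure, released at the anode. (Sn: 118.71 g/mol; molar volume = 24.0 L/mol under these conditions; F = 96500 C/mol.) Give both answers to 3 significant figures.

Q = 11.4 × 6320 = 72050 C; n(e⁻) = 72050 / 96500 = 0.7466 mol
Cathode: Sn²⁺ + 2e⁻ → Sn → n(Sn) = 0.7466/2 = 0.3733 mol → 44.3 g
Anode: 2H₂O → O₂ + 4H⁺ + 4e⁻ → n(O₂) = 0.7466/4 = 0.1867 mol → 4.48 L

44.3 g Sn; 4.48 L O₂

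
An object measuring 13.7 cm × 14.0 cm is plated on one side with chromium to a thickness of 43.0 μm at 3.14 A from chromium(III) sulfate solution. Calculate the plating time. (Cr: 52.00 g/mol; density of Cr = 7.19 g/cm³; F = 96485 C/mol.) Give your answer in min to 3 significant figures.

Plated area = 13.7 × 14.0 = 191.8 cm²
Volume = 191.8 × 43.0×10⁻⁴ cm = 0.8247 cm³
m(Cr) = 0.8247 × 7.19 = 5.930 g
n(Cr) = 5.930 / 52.00 = 0.1140 mol; n(e⁻) = 3 × 0.1140 = 0.3420 mol
Q = 0.3420 × 96485 = 33000 C
t = 33000 / 3.14 = 10510 s = 175 min

175 min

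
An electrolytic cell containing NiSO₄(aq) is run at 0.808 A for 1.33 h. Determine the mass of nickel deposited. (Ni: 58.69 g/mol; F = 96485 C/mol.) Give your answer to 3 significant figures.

1.18 g

Q = 0.808 A × 4788 s = 3869 C
Moles of electrons = 3869 / 96485 = 0.04010 mol
Ni²⁺ + 2e⁻ → Ni, so n(Ni) = 0.04010 / 2 = 0.02005 mol
m = 0.02005 × 58.69 = 1.18 g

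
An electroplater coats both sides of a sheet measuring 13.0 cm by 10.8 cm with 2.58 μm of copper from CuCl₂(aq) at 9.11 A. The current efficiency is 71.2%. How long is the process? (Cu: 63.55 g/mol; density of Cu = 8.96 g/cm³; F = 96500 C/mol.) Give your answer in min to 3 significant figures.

5.07 min

Plated area = 2 × 13.0 × 10.8 = 280.8 cm²
Volume = 280.8 × 2.58×10⁻⁴ cm = 0.07245 cm³
m(Cu) = 0.07245 × 8.96 = 0.6492 g
n(Cu) = 0.6492 / 63.55 = 0.01022 mol; n(e⁻) = 2 × 0.01022 = 0.02044 mol
Q = 0.02044 × 96500 / 0.712 = 2770 C
t = 2770 / 9.11 = 304.1 s = 5.07 min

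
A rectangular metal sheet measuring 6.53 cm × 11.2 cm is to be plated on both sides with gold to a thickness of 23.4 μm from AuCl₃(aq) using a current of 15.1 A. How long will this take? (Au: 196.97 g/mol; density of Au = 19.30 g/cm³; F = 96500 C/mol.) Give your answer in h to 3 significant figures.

Plated area = 2 × 6.53 × 11.2 = 146.3 cm²
Volume = 146.3 × 23.4×10⁻⁴ cm = 0.3423 cm³
m(Au) = 0.3423 × 19.30 = 6.606 g
n(Au) = 6.606 / 196.97 = 0.03354 mol; n(e⁻) = 3 × 0.03354 = 0.1006 mol
Q = 0.1006 × 96500 = 9708 C
t = 9708 / 15.1 = 642.9 s = 0.179 h

0.179 h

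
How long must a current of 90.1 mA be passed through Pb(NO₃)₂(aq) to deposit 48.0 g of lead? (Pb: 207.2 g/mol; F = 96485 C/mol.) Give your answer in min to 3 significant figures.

8270 min

n(Pb) = 48.0 / 207.2 = 0.2317 mol
Pb²⁺ + 2e⁻ → Pb, so n(e⁻) = 2 × 0.2317 = 0.4634 mol
Q = 0.4634 × 96485 = 44710 C
t = Q / I = 44710 / 0.0901 = 4.962×10^5 s = 8270 min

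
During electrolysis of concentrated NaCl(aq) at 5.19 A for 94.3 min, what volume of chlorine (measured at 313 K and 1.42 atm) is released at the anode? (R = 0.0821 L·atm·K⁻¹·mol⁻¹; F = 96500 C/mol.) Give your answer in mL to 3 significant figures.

2750 mL

Q = 5.19 A × 5658 s = 29370 C
n(e⁻) = 29370 / 96500 = 0.3044 mol
2Cl⁻ → Cl₂ + 2e⁻, so n(Cl₂) = 0.3044 / 2 = 0.1522 mol
V = nRT/P = 0.1522 × 0.0821 × 313 / 1.42 = 2.754 L
= 2750 mL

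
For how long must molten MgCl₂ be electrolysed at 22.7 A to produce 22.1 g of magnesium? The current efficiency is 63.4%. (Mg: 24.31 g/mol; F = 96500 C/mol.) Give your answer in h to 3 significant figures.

3.39 h

n(Mg) = 22.1 / 24.31 = 0.9091 mol
Mg²⁺ + 2e⁻ → Mg, so n(e⁻) = 2 × 0.9091 = 1.818 mol
Q = 1.818 × 96500 / 0.634 = 2.767×10^5 C
t = Q / I = 2.767×10^5 / 22.7 = 12190 s = 3.39 h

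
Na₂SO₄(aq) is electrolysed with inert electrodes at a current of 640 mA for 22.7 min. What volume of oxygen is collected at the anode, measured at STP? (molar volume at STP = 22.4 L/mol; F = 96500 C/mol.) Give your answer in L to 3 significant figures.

Q = 0.640 A × 1362 s = 871.7 C
Moles of electrons = 871.7 / 96500 = 0.009033 mol
2H₂O → O₂ + 4H⁺ + 4e⁻, so n(O₂) = 0.009033 / 4 = 0.002258 mol
V = 0.002258 × 22.4 = 0.05058 L

0.0506 L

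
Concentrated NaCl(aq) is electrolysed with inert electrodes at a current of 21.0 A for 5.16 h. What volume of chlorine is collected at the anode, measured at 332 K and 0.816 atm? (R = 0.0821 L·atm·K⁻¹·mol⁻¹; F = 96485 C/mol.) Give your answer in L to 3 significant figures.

67.5 L

Charge passed = 21.0 × 18576 = 3.901×10^5 C
n(e⁻) = 3.901×10^5 / 96485 = 4.043 mol
2Cl⁻ → Cl₂ + 2e⁻, so n(Cl₂) = 4.043 / 2 = 2.022 mol
V = nRT/P = 2.022 × 0.0821 × 332 / 0.816 = 67.54 L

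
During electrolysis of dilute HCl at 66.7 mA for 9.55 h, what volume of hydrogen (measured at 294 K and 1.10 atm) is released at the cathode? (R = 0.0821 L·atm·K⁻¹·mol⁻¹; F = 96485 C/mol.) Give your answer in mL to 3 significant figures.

261 mL

Q = It = 0.0667 × 34380 = 2293 C
Moles of electrons = 2293 / 96485 = 0.02377 mol
2H⁺ + 2e⁻ → H₂, so n(H₂) = 0.02377 / 2 = 0.01189 mol
V = nRT/P = 0.01189 × 0.0821 × 294 / 1.10 = 0.2609 L
= 261 mL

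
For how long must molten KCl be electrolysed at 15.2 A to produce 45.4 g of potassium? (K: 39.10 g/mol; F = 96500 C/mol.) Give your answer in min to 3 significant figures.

123 min

n(K) = 45.4 / 39.10 = 1.161 mol
K⁺ + e⁻ → K, so n(e⁻) = 1.161 mol
Q = 1.161 × 96500 = 1.120×10^5 C
t = Q / I = 1.120×10^5 / 15.2 = 7368 s = 123 min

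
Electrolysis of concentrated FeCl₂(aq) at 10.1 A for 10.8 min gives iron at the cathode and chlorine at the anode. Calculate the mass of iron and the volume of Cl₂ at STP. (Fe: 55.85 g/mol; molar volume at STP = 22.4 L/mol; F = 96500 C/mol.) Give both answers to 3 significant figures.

Q = 10.1 × 648 = 6545 C; n(e⁻) = 6545 / 96500 = 0.06782 mol
Cathode: Fe²⁺ + 2e⁻ → Fe → n(Fe) = 0.06782/2 = 0.03391 mol → 1.89 g
Anode: 2Cl⁻ → Cl₂ + 2e⁻ → n(Cl₂) = 0.06782/2 = 0.03391 mol → 0.760 L

1.89 g Fe; 0.760 L Cl₂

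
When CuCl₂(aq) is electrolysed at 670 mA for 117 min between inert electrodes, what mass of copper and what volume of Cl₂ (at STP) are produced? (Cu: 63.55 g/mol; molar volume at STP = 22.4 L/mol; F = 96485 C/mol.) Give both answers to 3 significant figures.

1.55 g Cu; 0.546 L Cl₂

Q = 0.670 × 7020 = 4703 C; n(e⁻) = 4703 / 96485 = 0.04874 mol
Cathode: Cu²⁺ + 2e⁻ → Cu → n(Cu) = 0.04874/2 = 0.02437 mol → 1.55 g
Anode: 2Cl⁻ → Cl₂ + 2e⁻ → n(Cl₂) = 0.04874/2 = 0.02437 mol → 0.546 L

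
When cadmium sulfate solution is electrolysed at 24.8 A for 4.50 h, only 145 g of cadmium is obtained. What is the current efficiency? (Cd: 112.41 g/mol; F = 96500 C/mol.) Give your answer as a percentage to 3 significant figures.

62.0%

Q = 24.8 × 16200 = 4.018×10^5 C
n(e⁻) = 4.018×10^5 / 96500 = 4.164 mol
Cd²⁺ + 2e⁻ → Cd, so theoretical n(Cd) = 2.082 mol → 234.0 g
Efficiency = 145 / 234.0 = 0.6197 = 62.0%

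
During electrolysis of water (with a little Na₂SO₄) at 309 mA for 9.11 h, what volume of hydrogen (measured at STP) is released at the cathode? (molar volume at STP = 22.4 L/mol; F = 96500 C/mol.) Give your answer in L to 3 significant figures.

1.18 L

Q = 0.309 A × 32796 s = 10130 C
n(e⁻) = Q/F = 10130/96500 = 0.1050 mol
2H⁺ + 2e⁻ → H₂, so n(H₂) = 0.1050 / 2 = 0.05250 mol
V = 0.05250 × 22.4 = 1.176 L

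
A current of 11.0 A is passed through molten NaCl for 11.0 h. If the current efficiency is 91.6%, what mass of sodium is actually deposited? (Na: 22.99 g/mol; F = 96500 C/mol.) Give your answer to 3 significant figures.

95.1 g

Q = 11.0 × 39600 = 4.356×10^5 C
n(e⁻) = 4.356×10^5 / 96500 = 4.514 mol
Na⁺ + e⁻ → Na, so theoretical m(Na) = 4.514 × 22.99 = 103.8 g
Actual mass = 91.6% × 103.8 = 95.1 g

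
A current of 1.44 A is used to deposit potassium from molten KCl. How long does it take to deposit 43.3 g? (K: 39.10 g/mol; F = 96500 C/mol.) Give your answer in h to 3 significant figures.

n(K) = 43.3 / 39.10 = 1.107 mol
K⁺ + e⁻ → K, so n(e⁻) = 1.107 mol
Q = 1.107 × 96500 = 1.068×10^5 C
t = Q / I = 1.068×10^5 / 1.44 = 74170 s = 20.6 h

20.6 h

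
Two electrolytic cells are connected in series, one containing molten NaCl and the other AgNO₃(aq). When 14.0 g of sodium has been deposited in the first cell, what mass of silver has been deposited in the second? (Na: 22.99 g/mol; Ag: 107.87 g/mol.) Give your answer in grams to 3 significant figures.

65.7 g

n(Na) = 14.0 / 22.99 = 0.6090 mol
Na⁺ + e⁻ → Na, so n(e⁻) = 0.6090 mol
Since the cells are in series, n(e⁻) in the Ag cell is also 0.6090 mol.
Ag⁺ + e⁻ → Ag, so n(Ag) = 0.6090 mol
m(Ag) = 0.6090 × 107.87 = 65.7 g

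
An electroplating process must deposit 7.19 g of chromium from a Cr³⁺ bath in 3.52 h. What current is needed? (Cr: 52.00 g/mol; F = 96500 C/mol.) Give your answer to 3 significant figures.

n(Cr) = 7.19 / 52.00 = 0.1383 mol
Cr³⁺ + 3e⁻ → Cr, so n(e⁻) = 3 × 0.1383 = 0.4149 mol
Q = 0.4149 × 96500 = 40040 C
I = Q / t = 40040 / 12672 s = 3.16 A

3.16 A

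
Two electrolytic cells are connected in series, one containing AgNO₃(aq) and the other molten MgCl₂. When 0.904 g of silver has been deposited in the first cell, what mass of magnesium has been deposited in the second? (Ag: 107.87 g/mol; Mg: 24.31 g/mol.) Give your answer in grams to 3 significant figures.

n(Ag) = 0.904 / 107.87 = 0.008380 mol
Ag⁺ + e⁻ → Ag, so n(e⁻) = 0.008380 mol
Since the cells are in series, n(e⁻) in the Mg cell is also 0.008380 mol.
Mg²⁺ + 2e⁻ → Mg, so n(Mg) = 0.008380 / 2 = 0.004190 mol
m(Mg) = 0.004190 × 24.31 = 0.102 g

0.102 g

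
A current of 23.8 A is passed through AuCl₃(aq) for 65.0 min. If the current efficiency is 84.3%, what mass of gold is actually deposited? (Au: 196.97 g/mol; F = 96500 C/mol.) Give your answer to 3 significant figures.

53.2 g

Q = 23.8 × 3900 = 92820 C
n(e⁻) = 92820 / 96500 = 0.9619 mol
Au³⁺ + 3e⁻ → Au, so theoretical m(Au) = 0.3206 × 196.97 = 63.15 g
Actual mass = 84.3% × 63.15 = 53.2 g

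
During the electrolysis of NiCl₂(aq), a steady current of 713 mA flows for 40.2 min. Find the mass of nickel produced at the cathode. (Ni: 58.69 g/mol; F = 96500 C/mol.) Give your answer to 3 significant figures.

0.523 g

Q = It = 0.713 × 2412 = 1720 C
n(e⁻) = Q/F = 1720/96500 = 0.01782 mol
Ni²⁺ + 2e⁻ → Ni, so n(Ni) = 0.01782 / 2 = 0.008910 mol
m = 0.008910 × 58.69 = 0.523 g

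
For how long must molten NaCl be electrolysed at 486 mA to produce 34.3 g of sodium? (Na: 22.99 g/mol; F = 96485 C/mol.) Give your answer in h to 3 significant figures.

n(Na) = 34.3 / 22.99 = 1.492 mol
Na⁺ + e⁻ → Na, so n(e⁻) = 1.492 mol
Q = 1.492 × 96485 = 1.440×10^5 C
t = Q / I = 1.440×10^5 / 0.486 = 2.963×10^5 s = 82.3 h

82.3 h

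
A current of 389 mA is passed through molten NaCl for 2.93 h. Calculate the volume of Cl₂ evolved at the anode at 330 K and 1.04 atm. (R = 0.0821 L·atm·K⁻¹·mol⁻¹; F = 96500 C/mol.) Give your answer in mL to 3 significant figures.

Charge passed = 0.389 × 10548 = 4103 C
Moles of electrons = 4103 / 96500 = 0.04252 mol
2Cl⁻ → Cl₂ + 2e⁻, so n(Cl₂) = 0.04252 / 2 = 0.02126 mol
V = nRT/P = 0.02126 × 0.0821 × 330 / 1.04 = 0.5538 L
= 554 mL

554 mL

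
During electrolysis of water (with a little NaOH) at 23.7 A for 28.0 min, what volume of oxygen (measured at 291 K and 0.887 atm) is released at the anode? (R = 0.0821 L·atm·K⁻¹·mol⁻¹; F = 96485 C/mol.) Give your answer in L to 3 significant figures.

Q = It = 23.7 × 1680 = 39820 C
Moles of electrons = 39820 / 96485 = 0.4127 mol
2H₂O → O₂ + 4H⁺ + 4e⁻, so n(O₂) = 0.4127 / 4 = 0.1032 mol
V = nRT/P = 0.1032 × 0.0821 × 291 / 0.887 = 2.780 L

2.78 L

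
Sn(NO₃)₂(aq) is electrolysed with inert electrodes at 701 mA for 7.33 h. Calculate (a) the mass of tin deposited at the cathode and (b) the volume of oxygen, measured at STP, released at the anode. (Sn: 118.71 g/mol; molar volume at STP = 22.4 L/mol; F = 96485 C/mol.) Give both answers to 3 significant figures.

Q = 0.701 × 26388 = 18500 C; n(e⁻) = 18500 / 96485 = 0.1917 mol
Cathode: Sn²⁺ + 2e⁻ → Sn → n(Sn) = 0.1917/2 = 0.09585 mol → 11.4 g
Anode: 2H₂O → O₂ + 4H⁺ + 4e⁻ → n(O₂) = 0.1917/4 = 0.04793 mol → 1.07 L

11.4 g Sn; 1.07 L O₂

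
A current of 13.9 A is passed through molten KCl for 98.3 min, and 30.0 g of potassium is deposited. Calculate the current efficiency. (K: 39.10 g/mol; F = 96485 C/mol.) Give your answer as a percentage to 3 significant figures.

90.3%

Q = 13.9 × 5898 = 81980 C
n(e⁻) = 81980 / 96485 = 0.8497 mol
K⁺ + e⁻ → K, so theoretical n(K) = 0.8497 mol → 33.22 g
Efficiency = 30.0 / 33.22 = 0.9031 = 90.3%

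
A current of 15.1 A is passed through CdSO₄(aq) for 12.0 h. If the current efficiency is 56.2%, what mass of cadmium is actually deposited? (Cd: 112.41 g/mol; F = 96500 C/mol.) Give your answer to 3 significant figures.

214 g

Q = 15.1 × 43200 = 6.523×10^5 C
n(e⁻) = 6.523×10^5 / 96500 = 6.760 mol
Cd²⁺ + 2e⁻ → Cd, so theoretical m(Cd) = 3.380 × 112.41 = 379.9 g
Actual mass = 56.2% × 379.9 = 214 g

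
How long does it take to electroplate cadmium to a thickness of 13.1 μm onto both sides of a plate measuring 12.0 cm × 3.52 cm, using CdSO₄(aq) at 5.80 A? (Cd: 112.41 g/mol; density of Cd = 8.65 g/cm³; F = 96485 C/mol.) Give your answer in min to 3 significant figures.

4.72 min

Plated area = 2 × 12.0 × 3.52 = 84.48 cm²
Volume = 84.48 × 13.1×10⁻⁴ cm = 0.1107 cm³
m(Cd) = 0.1107 × 8.65 = 0.9576 g
n(Cd) = 0.9576 / 112.41 = 0.008519 mol; n(e⁻) = 2 × 0.008519 = 0.01704 mol
Q = 0.01704 × 96485 = 1644 C
t = 1644 / 5.80 = 283.4 s = 4.72 min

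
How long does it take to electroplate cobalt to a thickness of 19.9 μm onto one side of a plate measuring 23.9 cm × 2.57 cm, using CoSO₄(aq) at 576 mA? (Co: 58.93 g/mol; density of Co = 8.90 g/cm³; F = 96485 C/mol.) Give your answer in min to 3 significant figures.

103 min

Plated area = 23.9 × 2.57 = 61.42 cm²
Volume = 61.42 × 19.9×10⁻⁴ cm = 0.1222 cm³
m(Co) = 0.1222 × 8.90 = 1.088 g
n(Co) = 1.088 / 58.93 = 0.01846 mol; n(e⁻) = 2 × 0.01846 = 0.03692 mol
Q = 0.03692 × 96485 = 3562 C
t = 3562 / 0.576 = 6184 s = 103 min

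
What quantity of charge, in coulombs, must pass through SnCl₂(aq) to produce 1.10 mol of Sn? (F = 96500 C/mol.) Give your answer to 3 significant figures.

Sn²⁺ + 2e⁻ → Sn, so n(e⁻) = 2 × 1.10 = 2.200 mol
Q = 2.200 × 96500 = 2.123×10^5 C

2.12×10^5 C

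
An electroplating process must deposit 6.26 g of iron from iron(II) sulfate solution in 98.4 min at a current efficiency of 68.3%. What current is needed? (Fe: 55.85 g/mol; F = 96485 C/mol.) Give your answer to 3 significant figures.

n(Fe) = 6.26 / 55.85 = 0.1121 mol
Fe²⁺ + 2e⁻ → Fe, so n(e⁻) = 2 × 0.1121 = 0.2242 mol
Q = 0.2242 × 96485 / 0.683 = 31670 C
I = Q / t = 31670 / 5904 s = 5.36 A

5.36 A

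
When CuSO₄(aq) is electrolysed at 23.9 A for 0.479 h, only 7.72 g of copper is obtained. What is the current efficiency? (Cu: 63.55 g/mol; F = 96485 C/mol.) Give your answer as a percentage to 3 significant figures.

56.9%

Q = 23.9 × 1724.4 = 41210 C
n(e⁻) = 41210 / 96485 = 0.4271 mol
Cu²⁺ + 2e⁻ → Cu, so theoretical n(Cu) = 0.2136 mol → 13.57 g
Efficiency = 7.72 / 13.57 = 0.5689 = 56.9%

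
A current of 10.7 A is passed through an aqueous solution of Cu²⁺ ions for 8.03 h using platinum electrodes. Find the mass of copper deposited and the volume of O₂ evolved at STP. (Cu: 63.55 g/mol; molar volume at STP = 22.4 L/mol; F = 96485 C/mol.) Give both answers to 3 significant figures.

102 g Cu; 18.0 L O₂

Q = 10.7 × 28908 = 3.093×10^5 C; n(e⁻) = 3.093×10^5 / 96485 = 3.206 mol
Cathode: Cu²⁺ + 2e⁻ → Cu → n(Cu) = 3.206/2 = 1.603 mol → 102 g
Anode: 2H₂O → O₂ + 4H⁺ + 4e⁻ → n(O₂) = 3.206/4 = 0.8015 mol → 18.0 L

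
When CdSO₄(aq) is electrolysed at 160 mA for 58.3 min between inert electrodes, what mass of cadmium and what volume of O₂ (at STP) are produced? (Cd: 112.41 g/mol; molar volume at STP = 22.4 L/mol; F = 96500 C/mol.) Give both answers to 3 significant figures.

0.326 g Cd; 0.0325 L O₂

Q = 0.160 × 3498 = 559.7 C; n(e⁻) = 559.7 / 96500 = 0.005800 mol
Cathode: Cd²⁺ + 2e⁻ → Cd → n(Cd) = 0.005800/2 = 0.002900 mol → 0.326 g
Anode: 2H₂O → O₂ + 4H⁺ + 4e⁻ → n(O₂) = 0.005800/4 = 0.001450 mol → 0.0325 L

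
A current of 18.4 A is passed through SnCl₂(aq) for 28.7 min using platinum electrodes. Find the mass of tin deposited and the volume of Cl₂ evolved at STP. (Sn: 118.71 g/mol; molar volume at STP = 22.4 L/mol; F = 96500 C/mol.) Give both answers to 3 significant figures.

19.5 g Sn; 3.68 L Cl₂

Q = 18.4 × 1722 = 31680 C; n(e⁻) = 31680 / 96500 = 0.3283 mol
Cathode: Sn²⁺ + 2e⁻ → Sn → n(Sn) = 0.3283/2 = 0.1642 mol → 19.5 g
Anode: 2Cl⁻ → Cl₂ + 2e⁻ → n(Cl₂) = 0.3283/2 = 0.1642 mol → 3.68 L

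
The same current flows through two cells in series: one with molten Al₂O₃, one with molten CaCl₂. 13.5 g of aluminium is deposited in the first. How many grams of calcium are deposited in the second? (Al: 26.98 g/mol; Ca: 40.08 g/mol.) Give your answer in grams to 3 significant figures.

30.1 g

n(Al) = 13.5 / 26.98 = 0.5004 mol
Al³⁺ + 3e⁻ → Al, so n(e⁻) = 3 × 0.5004 = 1.501 mol
The cells are in series, so the same charge (and hence the same n(e⁻) = 1.501 mol) passes through both.
Ca²⁺ + 2e⁻ → Ca, so n(Ca) = 1.501 / 2 = 0.7505 mol
m(Ca) = 0.7505 × 40.08 = 30.1 g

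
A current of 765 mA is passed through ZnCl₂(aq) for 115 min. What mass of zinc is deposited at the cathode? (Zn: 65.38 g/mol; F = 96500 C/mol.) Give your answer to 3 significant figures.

Q = 0.765 A × 6900 s = 5279 C
n(e⁻) = Q/F = 5279/96500 = 0.05470 mol
Zn²⁺ + 2e⁻ → Zn, so n(Zn) = 0.05470 / 2 = 0.02735 mol
m = 0.02735 × 65.38 = 1.79 g

1.79 g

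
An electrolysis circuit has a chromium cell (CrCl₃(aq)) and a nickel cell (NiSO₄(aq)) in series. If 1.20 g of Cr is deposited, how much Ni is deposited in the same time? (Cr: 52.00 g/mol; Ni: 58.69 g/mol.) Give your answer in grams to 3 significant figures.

n(Cr) = 1.20 / 52.00 = 0.02308 mol
Cr³⁺ + 3e⁻ → Cr, so n(e⁻) = 3 × 0.02308 = 0.06924 mol
The cells are in series, so the same charge (and hence the same n(e⁻) = 0.06924 mol) passes through both.
Ni²⁺ + 2e⁻ → Ni, so n(Ni) = 0.06924 / 2 = 0.03462 mol
m(Ni) = 0.03462 × 58.69 = 2.03 g

2.03 g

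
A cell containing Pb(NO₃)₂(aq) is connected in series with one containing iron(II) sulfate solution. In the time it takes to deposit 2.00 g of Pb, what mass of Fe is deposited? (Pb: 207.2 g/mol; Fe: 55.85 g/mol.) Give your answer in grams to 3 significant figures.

0.539 g

n(Pb) = 2.00 / 207.2 = 0.009653 mol
Pb²⁺ + 2e⁻ → Pb, so n(e⁻) = 2 × 0.009653 = 0.01931 mol
Since the cells are in series, n(e⁻) in the Fe cell is also 0.01931 mol.
Fe²⁺ + 2e⁻ → Fe, so n(Fe) = 0.01931 / 2 = 0.009655 mol
m(Fe) = 0.009655 × 55.85 = 0.539 g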